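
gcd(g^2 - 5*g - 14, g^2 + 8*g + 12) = g + 2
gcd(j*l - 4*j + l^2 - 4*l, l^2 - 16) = l - 4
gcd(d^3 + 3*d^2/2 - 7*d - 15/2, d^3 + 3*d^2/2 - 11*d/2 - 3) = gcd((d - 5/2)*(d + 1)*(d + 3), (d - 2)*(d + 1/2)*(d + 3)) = d + 3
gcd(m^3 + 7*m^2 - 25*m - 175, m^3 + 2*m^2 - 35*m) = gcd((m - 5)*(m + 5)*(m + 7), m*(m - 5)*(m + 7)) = m^2 + 2*m - 35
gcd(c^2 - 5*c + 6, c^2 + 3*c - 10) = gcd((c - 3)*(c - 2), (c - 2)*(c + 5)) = c - 2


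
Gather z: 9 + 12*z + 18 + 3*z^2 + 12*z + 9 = 3*z^2 + 24*z + 36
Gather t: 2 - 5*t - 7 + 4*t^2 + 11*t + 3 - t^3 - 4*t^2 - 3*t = -t^3 + 3*t - 2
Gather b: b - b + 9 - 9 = 0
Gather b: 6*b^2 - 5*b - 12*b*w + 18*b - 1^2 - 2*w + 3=6*b^2 + b*(13 - 12*w) - 2*w + 2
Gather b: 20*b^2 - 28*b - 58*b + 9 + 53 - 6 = 20*b^2 - 86*b + 56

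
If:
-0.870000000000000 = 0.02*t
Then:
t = -43.50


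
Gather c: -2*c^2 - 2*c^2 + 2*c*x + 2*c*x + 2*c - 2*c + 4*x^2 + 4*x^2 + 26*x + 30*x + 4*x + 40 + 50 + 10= -4*c^2 + 4*c*x + 8*x^2 + 60*x + 100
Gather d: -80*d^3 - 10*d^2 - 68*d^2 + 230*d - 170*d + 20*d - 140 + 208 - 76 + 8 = -80*d^3 - 78*d^2 + 80*d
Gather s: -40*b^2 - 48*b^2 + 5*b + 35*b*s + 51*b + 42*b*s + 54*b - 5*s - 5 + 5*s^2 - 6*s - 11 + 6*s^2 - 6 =-88*b^2 + 110*b + 11*s^2 + s*(77*b - 11) - 22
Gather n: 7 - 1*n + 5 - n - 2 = 10 - 2*n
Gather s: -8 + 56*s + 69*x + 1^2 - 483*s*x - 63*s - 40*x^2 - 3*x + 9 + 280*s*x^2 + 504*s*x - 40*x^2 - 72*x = s*(280*x^2 + 21*x - 7) - 80*x^2 - 6*x + 2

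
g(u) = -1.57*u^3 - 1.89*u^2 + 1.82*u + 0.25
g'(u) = -4.71*u^2 - 3.78*u + 1.82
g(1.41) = -5.34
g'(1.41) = -12.87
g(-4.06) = 66.78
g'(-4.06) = -60.47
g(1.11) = -2.21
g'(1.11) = -8.18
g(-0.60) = -1.18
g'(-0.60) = 2.39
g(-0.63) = -1.25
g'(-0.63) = 2.33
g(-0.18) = -0.13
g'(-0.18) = 2.35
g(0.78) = -0.23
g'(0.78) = -3.99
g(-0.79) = -1.59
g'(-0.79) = 1.87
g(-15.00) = 4846.45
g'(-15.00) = -1001.23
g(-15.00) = 4846.45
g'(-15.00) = -1001.23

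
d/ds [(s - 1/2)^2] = 2*s - 1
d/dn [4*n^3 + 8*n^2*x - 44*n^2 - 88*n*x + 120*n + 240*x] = 12*n^2 + 16*n*x - 88*n - 88*x + 120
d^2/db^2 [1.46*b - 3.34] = 0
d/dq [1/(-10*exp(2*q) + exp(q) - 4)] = (20*exp(q) - 1)*exp(q)/(10*exp(2*q) - exp(q) + 4)^2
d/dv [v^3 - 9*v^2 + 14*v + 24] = 3*v^2 - 18*v + 14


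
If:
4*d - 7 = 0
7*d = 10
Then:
No Solution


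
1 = 1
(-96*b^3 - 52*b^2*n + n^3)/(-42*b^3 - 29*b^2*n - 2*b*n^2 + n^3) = (48*b^2 + 2*b*n - n^2)/(21*b^2 + 4*b*n - n^2)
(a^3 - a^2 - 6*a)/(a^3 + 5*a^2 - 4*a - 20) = a*(a - 3)/(a^2 + 3*a - 10)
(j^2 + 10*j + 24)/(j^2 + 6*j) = (j + 4)/j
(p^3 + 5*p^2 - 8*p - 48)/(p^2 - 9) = (p^2 + 8*p + 16)/(p + 3)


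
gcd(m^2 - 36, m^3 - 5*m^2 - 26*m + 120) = m - 6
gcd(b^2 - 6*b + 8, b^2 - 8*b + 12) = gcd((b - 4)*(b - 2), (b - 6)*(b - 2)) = b - 2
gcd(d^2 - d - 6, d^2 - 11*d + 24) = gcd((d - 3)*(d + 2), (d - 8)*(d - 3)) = d - 3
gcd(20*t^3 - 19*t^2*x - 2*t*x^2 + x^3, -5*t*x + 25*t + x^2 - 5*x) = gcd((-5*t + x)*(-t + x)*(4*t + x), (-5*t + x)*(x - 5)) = -5*t + x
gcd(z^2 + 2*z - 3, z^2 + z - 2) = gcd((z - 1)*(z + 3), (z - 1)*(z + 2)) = z - 1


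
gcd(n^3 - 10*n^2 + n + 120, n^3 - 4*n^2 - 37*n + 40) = n - 8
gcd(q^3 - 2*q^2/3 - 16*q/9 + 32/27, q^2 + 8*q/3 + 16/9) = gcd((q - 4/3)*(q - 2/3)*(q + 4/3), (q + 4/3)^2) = q + 4/3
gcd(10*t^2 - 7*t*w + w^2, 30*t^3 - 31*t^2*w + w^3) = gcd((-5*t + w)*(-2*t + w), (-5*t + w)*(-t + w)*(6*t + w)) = 5*t - w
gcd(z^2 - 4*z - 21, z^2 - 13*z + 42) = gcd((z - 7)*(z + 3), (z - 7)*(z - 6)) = z - 7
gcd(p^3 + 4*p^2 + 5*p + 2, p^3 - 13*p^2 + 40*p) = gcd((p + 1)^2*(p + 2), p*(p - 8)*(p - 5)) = 1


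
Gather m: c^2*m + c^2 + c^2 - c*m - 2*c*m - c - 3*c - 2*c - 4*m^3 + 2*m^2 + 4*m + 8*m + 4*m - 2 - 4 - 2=2*c^2 - 6*c - 4*m^3 + 2*m^2 + m*(c^2 - 3*c + 16) - 8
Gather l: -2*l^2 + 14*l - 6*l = -2*l^2 + 8*l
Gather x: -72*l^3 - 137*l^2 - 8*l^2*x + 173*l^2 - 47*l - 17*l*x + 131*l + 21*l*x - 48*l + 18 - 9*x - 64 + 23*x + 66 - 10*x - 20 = -72*l^3 + 36*l^2 + 36*l + x*(-8*l^2 + 4*l + 4)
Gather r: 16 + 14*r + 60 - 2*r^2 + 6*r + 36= -2*r^2 + 20*r + 112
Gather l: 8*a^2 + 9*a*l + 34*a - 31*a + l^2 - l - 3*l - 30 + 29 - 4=8*a^2 + 3*a + l^2 + l*(9*a - 4) - 5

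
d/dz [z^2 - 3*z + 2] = 2*z - 3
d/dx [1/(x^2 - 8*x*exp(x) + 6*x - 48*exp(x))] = 2*(4*x*exp(x) - x + 28*exp(x) - 3)/(x^2 - 8*x*exp(x) + 6*x - 48*exp(x))^2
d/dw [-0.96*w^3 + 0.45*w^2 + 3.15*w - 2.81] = -2.88*w^2 + 0.9*w + 3.15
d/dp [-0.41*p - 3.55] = -0.410000000000000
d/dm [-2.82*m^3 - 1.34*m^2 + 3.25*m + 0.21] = -8.46*m^2 - 2.68*m + 3.25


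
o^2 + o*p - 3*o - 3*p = (o - 3)*(o + p)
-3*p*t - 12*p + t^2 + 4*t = (-3*p + t)*(t + 4)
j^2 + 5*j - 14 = (j - 2)*(j + 7)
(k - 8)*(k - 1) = k^2 - 9*k + 8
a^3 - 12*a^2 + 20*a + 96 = (a - 8)*(a - 6)*(a + 2)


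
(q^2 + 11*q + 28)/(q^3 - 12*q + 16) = (q + 7)/(q^2 - 4*q + 4)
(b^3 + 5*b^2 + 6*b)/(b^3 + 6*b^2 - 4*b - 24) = b*(b + 3)/(b^2 + 4*b - 12)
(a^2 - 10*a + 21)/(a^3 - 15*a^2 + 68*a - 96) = (a - 7)/(a^2 - 12*a + 32)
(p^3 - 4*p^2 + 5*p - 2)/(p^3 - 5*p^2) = (p^3 - 4*p^2 + 5*p - 2)/(p^2*(p - 5))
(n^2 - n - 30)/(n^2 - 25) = (n - 6)/(n - 5)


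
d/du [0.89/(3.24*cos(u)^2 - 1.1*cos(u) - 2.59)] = (5.7672*cos(u) - 0.979)*sin(u)/(-3.24*cos(u)^2 + 1.1*cos(u) + 2.59)^2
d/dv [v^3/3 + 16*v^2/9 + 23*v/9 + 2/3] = v^2 + 32*v/9 + 23/9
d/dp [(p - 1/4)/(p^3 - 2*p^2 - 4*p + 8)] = (-8*p^2 - 5*p - 14)/(4*(p^5 - 2*p^4 - 8*p^3 + 16*p^2 + 16*p - 32))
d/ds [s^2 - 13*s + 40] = 2*s - 13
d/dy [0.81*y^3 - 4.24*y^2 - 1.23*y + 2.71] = 2.43*y^2 - 8.48*y - 1.23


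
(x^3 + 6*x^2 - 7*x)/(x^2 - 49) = x*(x - 1)/(x - 7)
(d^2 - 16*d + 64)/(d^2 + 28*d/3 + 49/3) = 3*(d^2 - 16*d + 64)/(3*d^2 + 28*d + 49)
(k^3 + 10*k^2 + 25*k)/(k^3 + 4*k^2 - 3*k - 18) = k*(k^2 + 10*k + 25)/(k^3 + 4*k^2 - 3*k - 18)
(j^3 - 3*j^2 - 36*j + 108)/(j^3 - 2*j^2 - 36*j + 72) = (j - 3)/(j - 2)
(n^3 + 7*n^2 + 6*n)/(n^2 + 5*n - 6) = n*(n + 1)/(n - 1)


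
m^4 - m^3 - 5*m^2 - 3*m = m*(m - 3)*(m + 1)^2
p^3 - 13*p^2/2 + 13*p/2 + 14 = (p - 4)*(p - 7/2)*(p + 1)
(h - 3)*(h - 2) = h^2 - 5*h + 6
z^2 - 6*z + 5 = (z - 5)*(z - 1)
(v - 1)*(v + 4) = v^2 + 3*v - 4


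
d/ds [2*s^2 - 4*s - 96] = 4*s - 4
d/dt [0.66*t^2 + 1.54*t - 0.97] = 1.32*t + 1.54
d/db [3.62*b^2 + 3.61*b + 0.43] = 7.24*b + 3.61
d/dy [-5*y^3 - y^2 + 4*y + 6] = -15*y^2 - 2*y + 4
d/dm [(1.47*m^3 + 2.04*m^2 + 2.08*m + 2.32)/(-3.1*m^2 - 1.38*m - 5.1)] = (-4.557*m^4 - 4.0572*m^3 - 18.8582*m^2 - 6.424*m - 7.4064)/(9.61*m^4 + 8.556*m^3 + 33.5244*m^2 + 14.076*m + 26.01)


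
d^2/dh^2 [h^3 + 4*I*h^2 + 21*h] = 6*h + 8*I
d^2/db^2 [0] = 0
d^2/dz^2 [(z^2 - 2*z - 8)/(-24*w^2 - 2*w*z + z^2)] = 2*(4*(w - z)^2*(-z^2 + 2*z + 8) - (24*w^2 + 2*w*z - z^2)^2 + (24*w^2 + 2*w*z - z^2)*(-z^2 + 2*z + 4*(w - z)*(z - 1) + 8))/(24*w^2 + 2*w*z - z^2)^3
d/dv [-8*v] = -8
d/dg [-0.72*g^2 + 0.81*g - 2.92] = 0.81 - 1.44*g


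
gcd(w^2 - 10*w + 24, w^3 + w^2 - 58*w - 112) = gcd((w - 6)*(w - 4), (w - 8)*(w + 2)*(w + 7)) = 1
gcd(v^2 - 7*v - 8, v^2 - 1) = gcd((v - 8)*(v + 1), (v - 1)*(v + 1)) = v + 1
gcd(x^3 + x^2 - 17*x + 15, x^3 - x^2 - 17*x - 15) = 1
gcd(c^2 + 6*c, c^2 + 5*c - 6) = c + 6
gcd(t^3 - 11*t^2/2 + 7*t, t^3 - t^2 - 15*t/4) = t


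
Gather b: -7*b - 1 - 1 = -7*b - 2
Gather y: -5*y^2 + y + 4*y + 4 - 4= -5*y^2 + 5*y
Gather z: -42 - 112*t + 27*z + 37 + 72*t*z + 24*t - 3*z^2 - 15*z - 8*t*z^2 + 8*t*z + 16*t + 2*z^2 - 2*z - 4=-72*t + z^2*(-8*t - 1) + z*(80*t + 10) - 9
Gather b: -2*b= -2*b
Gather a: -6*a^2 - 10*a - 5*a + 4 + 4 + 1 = -6*a^2 - 15*a + 9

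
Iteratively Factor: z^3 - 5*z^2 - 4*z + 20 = (z - 2)*(z^2 - 3*z - 10) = (z - 2)*(z + 2)*(z - 5)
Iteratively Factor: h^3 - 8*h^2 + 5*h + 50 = (h - 5)*(h^2 - 3*h - 10) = (h - 5)*(h + 2)*(h - 5)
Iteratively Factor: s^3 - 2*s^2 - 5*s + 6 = (s + 2)*(s^2 - 4*s + 3) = (s - 3)*(s + 2)*(s - 1)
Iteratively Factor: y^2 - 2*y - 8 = (y - 4)*(y + 2)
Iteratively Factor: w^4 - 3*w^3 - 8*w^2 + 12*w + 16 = (w + 1)*(w^3 - 4*w^2 - 4*w + 16) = (w - 2)*(w + 1)*(w^2 - 2*w - 8) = (w - 2)*(w + 1)*(w + 2)*(w - 4)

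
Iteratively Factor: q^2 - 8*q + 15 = (q - 3)*(q - 5)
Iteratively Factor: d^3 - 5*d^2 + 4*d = (d)*(d^2 - 5*d + 4) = d*(d - 1)*(d - 4)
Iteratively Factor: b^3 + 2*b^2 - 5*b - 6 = (b + 1)*(b^2 + b - 6) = (b + 1)*(b + 3)*(b - 2)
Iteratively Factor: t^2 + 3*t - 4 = (t - 1)*(t + 4)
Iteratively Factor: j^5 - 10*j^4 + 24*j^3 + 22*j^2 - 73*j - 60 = (j - 4)*(j^4 - 6*j^3 + 22*j + 15) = (j - 4)*(j + 1)*(j^3 - 7*j^2 + 7*j + 15) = (j - 5)*(j - 4)*(j + 1)*(j^2 - 2*j - 3) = (j - 5)*(j - 4)*(j - 3)*(j + 1)*(j + 1)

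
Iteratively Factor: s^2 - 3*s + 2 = (s - 1)*(s - 2)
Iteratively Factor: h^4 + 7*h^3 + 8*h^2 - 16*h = (h + 4)*(h^3 + 3*h^2 - 4*h) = (h + 4)^2*(h^2 - h) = (h - 1)*(h + 4)^2*(h)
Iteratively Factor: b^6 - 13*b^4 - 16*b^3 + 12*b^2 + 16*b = (b - 4)*(b^5 + 4*b^4 + 3*b^3 - 4*b^2 - 4*b) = (b - 4)*(b + 2)*(b^4 + 2*b^3 - b^2 - 2*b) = b*(b - 4)*(b + 2)*(b^3 + 2*b^2 - b - 2) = b*(b - 4)*(b + 1)*(b + 2)*(b^2 + b - 2) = b*(b - 4)*(b + 1)*(b + 2)^2*(b - 1)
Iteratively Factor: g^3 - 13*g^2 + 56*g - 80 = (g - 4)*(g^2 - 9*g + 20) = (g - 5)*(g - 4)*(g - 4)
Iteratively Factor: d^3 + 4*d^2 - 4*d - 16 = (d - 2)*(d^2 + 6*d + 8) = (d - 2)*(d + 4)*(d + 2)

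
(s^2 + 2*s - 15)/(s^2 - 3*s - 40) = (s - 3)/(s - 8)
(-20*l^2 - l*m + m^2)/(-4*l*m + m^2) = (20*l^2 + l*m - m^2)/(m*(4*l - m))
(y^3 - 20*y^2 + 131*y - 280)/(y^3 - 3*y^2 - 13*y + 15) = (y^2 - 15*y + 56)/(y^2 + 2*y - 3)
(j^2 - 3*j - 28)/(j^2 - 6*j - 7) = (j + 4)/(j + 1)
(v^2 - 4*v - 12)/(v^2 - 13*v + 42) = (v + 2)/(v - 7)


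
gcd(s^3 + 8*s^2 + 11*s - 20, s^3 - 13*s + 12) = s^2 + 3*s - 4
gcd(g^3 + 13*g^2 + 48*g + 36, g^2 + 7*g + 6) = g^2 + 7*g + 6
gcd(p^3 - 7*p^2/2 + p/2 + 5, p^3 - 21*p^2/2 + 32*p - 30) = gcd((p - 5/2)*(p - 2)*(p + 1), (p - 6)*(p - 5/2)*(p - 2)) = p^2 - 9*p/2 + 5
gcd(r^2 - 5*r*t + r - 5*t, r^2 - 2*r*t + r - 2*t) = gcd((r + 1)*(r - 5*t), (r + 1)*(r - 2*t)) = r + 1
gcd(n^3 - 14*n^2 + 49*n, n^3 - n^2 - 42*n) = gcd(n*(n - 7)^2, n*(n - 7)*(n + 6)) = n^2 - 7*n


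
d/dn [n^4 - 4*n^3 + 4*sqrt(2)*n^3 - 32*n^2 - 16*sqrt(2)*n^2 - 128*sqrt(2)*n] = 4*n^3 - 12*n^2 + 12*sqrt(2)*n^2 - 64*n - 32*sqrt(2)*n - 128*sqrt(2)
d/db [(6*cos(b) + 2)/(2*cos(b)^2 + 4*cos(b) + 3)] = 2*(6*cos(b)^2 + 4*cos(b) - 5)*sin(b)/(4*cos(b) + cos(2*b) + 4)^2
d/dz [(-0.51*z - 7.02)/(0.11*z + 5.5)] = (-0.223608*z - 11.1804)/(0.11*z + 5.5)^3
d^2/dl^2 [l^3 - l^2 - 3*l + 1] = 6*l - 2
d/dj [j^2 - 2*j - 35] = 2*j - 2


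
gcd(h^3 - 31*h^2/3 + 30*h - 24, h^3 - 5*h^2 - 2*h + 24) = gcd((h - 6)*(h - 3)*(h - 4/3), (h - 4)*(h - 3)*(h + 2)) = h - 3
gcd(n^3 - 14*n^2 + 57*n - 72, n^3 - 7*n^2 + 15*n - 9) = n^2 - 6*n + 9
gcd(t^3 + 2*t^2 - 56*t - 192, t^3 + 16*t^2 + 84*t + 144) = t^2 + 10*t + 24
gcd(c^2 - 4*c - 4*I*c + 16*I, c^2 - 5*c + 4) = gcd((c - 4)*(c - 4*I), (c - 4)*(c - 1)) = c - 4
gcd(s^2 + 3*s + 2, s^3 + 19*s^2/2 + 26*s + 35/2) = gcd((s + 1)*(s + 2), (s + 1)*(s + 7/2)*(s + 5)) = s + 1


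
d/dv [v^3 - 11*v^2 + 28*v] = 3*v^2 - 22*v + 28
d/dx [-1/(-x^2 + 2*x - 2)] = 2*(1 - x)/(x^2 - 2*x + 2)^2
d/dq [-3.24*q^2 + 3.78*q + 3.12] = 3.78 - 6.48*q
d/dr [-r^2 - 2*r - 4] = -2*r - 2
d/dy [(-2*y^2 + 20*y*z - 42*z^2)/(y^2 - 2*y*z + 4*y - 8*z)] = 4*((-y + 5*z)*(y^2 - 2*y*z + 4*y - 8*z) + (y - z + 2)*(y^2 - 10*y*z + 21*z^2))/(y^2 - 2*y*z + 4*y - 8*z)^2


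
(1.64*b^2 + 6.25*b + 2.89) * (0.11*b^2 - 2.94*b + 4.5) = 0.1804*b^4 - 4.1341*b^3 - 10.6771*b^2 + 19.6284*b + 13.005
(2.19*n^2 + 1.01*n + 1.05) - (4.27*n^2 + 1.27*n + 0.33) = -2.08*n^2 - 0.26*n + 0.72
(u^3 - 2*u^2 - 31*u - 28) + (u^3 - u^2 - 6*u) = 2*u^3 - 3*u^2 - 37*u - 28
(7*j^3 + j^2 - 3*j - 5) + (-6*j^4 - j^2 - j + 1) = -6*j^4 + 7*j^3 - 4*j - 4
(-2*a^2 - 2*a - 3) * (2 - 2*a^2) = 4*a^4 + 4*a^3 + 2*a^2 - 4*a - 6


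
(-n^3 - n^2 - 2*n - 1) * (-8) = 8*n^3 + 8*n^2 + 16*n + 8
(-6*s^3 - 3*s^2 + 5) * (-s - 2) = 6*s^4 + 15*s^3 + 6*s^2 - 5*s - 10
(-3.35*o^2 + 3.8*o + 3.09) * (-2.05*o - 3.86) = 6.8675*o^3 + 5.141*o^2 - 21.0025*o - 11.9274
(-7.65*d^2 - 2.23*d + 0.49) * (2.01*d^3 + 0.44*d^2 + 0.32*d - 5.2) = -15.3765*d^5 - 7.8483*d^4 - 2.4443*d^3 + 39.282*d^2 + 11.7528*d - 2.548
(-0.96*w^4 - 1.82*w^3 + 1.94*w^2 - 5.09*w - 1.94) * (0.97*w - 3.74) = -0.9312*w^5 + 1.825*w^4 + 8.6886*w^3 - 12.1929*w^2 + 17.1548*w + 7.2556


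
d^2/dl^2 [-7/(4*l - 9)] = -224/(4*l - 9)^3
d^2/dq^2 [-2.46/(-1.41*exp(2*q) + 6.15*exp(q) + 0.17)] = ((15.129 - 13.8744*exp(q))*(-1.41*exp(2*q) + 6.15*exp(q) + 0.17) - 2.46*(2.82*exp(q) - 6.15)*(5.64*exp(q) - 12.3)*exp(q))*exp(q)/(-1.41*exp(2*q) + 6.15*exp(q) + 0.17)^3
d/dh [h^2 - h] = 2*h - 1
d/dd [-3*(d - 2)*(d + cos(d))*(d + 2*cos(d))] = 3*(d - 2)*(d + cos(d))*(2*sin(d) - 1) + 3*(d - 2)*(d + 2*cos(d))*(sin(d) - 1) - 3*(d + cos(d))*(d + 2*cos(d))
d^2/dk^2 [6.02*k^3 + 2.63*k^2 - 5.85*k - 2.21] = 36.12*k + 5.26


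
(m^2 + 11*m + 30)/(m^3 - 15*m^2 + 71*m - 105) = (m^2 + 11*m + 30)/(m^3 - 15*m^2 + 71*m - 105)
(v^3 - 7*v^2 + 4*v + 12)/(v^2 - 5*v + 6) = (v^2 - 5*v - 6)/(v - 3)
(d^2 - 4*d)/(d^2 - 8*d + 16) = d/(d - 4)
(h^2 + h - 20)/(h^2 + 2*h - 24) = (h + 5)/(h + 6)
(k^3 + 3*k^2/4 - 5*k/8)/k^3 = 1 + 3/(4*k) - 5/(8*k^2)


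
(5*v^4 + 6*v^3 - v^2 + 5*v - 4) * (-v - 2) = -5*v^5 - 16*v^4 - 11*v^3 - 3*v^2 - 6*v + 8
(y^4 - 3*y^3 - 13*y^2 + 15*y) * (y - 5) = y^5 - 8*y^4 + 2*y^3 + 80*y^2 - 75*y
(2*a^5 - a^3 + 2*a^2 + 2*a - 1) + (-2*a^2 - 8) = 2*a^5 - a^3 + 2*a - 9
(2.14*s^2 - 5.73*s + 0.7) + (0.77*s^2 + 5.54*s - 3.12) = 2.91*s^2 - 0.19*s - 2.42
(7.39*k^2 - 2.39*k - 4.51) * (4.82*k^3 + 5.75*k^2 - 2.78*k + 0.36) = 35.6198*k^5 + 30.9727*k^4 - 56.0249*k^3 - 16.6279*k^2 + 11.6774*k - 1.6236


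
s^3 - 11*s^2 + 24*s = s*(s - 8)*(s - 3)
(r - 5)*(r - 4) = r^2 - 9*r + 20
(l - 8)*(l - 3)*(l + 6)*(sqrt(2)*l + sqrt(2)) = sqrt(2)*l^4 - 4*sqrt(2)*l^3 - 47*sqrt(2)*l^2 + 102*sqrt(2)*l + 144*sqrt(2)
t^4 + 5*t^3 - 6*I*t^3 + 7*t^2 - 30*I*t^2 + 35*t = t*(t + 5)*(t - 7*I)*(t + I)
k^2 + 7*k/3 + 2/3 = (k + 1/3)*(k + 2)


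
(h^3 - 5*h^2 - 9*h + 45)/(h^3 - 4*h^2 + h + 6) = (h^2 - 2*h - 15)/(h^2 - h - 2)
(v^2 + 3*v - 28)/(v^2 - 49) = (v - 4)/(v - 7)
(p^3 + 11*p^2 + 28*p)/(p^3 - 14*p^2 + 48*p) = (p^2 + 11*p + 28)/(p^2 - 14*p + 48)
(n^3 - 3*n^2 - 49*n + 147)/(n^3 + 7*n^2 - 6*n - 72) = (n^2 - 49)/(n^2 + 10*n + 24)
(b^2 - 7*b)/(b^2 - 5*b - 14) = b/(b + 2)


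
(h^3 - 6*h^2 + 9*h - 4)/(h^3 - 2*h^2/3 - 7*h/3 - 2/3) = 3*(-h^3 + 6*h^2 - 9*h + 4)/(-3*h^3 + 2*h^2 + 7*h + 2)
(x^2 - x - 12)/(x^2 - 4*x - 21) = (x - 4)/(x - 7)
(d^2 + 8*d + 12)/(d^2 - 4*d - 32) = (d^2 + 8*d + 12)/(d^2 - 4*d - 32)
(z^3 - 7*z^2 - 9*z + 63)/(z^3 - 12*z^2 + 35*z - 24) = (z^2 - 4*z - 21)/(z^2 - 9*z + 8)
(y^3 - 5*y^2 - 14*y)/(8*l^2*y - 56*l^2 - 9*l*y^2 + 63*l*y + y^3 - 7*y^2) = y*(y + 2)/(8*l^2 - 9*l*y + y^2)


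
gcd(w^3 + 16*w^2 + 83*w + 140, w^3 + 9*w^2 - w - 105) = w^2 + 12*w + 35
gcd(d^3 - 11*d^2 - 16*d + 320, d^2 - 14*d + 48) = d - 8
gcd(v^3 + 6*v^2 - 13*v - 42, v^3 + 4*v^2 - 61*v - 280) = v + 7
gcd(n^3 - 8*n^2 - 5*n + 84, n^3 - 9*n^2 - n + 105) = n^2 - 4*n - 21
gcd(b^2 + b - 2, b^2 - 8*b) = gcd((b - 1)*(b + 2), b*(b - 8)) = 1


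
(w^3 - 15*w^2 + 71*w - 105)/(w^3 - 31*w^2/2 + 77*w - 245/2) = 2*(w - 3)/(2*w - 7)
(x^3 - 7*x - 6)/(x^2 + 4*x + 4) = (x^2 - 2*x - 3)/(x + 2)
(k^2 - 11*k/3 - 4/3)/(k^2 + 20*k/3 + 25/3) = (3*k^2 - 11*k - 4)/(3*k^2 + 20*k + 25)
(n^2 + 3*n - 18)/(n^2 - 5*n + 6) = (n + 6)/(n - 2)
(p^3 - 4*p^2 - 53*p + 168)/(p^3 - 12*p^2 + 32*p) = (p^2 + 4*p - 21)/(p*(p - 4))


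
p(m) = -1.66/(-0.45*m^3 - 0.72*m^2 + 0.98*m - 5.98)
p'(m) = -1.66*(1.35*m^2 + 1.44*m - 0.98)/(-0.45*m^3 - 0.72*m^2 + 0.98*m - 5.98)^2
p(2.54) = 0.11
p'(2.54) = -0.08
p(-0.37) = 0.26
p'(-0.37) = 0.05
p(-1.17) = 0.22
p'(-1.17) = 0.02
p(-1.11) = 0.23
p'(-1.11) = 0.03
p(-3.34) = 3.20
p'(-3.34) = -57.27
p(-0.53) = 0.25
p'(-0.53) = 0.05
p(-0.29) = 0.26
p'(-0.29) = 0.05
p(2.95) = 0.08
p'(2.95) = -0.06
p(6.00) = 0.01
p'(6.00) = -0.01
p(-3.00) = 0.51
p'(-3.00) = -1.08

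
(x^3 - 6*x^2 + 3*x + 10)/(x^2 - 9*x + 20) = (x^2 - x - 2)/(x - 4)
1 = 1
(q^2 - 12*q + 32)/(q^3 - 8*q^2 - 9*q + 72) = (q - 4)/(q^2 - 9)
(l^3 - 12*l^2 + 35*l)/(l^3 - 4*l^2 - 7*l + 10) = l*(l - 7)/(l^2 + l - 2)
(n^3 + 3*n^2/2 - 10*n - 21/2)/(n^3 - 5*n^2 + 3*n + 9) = (n + 7/2)/(n - 3)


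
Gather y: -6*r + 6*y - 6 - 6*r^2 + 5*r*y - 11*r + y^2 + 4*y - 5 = -6*r^2 - 17*r + y^2 + y*(5*r + 10) - 11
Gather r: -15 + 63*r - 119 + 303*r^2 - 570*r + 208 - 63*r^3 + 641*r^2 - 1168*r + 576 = -63*r^3 + 944*r^2 - 1675*r + 650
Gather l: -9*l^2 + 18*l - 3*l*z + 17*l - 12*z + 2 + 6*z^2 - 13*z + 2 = -9*l^2 + l*(35 - 3*z) + 6*z^2 - 25*z + 4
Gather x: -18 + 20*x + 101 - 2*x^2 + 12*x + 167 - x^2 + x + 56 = -3*x^2 + 33*x + 306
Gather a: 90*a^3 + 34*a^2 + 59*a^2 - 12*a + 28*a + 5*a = 90*a^3 + 93*a^2 + 21*a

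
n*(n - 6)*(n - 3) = n^3 - 9*n^2 + 18*n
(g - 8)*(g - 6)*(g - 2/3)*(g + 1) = g^4 - 41*g^3/3 + 128*g^2/3 + 76*g/3 - 32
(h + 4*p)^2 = h^2 + 8*h*p + 16*p^2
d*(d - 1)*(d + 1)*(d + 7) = d^4 + 7*d^3 - d^2 - 7*d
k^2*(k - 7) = k^3 - 7*k^2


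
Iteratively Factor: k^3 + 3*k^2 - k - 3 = (k - 1)*(k^2 + 4*k + 3) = (k - 1)*(k + 3)*(k + 1)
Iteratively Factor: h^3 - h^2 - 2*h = (h - 2)*(h^2 + h) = (h - 2)*(h + 1)*(h)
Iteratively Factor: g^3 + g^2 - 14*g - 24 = (g - 4)*(g^2 + 5*g + 6) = (g - 4)*(g + 2)*(g + 3)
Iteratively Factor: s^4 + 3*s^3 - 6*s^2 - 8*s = (s)*(s^3 + 3*s^2 - 6*s - 8) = s*(s + 1)*(s^2 + 2*s - 8) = s*(s - 2)*(s + 1)*(s + 4)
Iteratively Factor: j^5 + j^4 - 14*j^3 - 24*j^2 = (j + 3)*(j^4 - 2*j^3 - 8*j^2) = (j - 4)*(j + 3)*(j^3 + 2*j^2) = (j - 4)*(j + 2)*(j + 3)*(j^2) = j*(j - 4)*(j + 2)*(j + 3)*(j)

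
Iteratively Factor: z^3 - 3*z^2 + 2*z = (z - 1)*(z^2 - 2*z) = z*(z - 1)*(z - 2)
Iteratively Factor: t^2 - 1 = (t - 1)*(t + 1)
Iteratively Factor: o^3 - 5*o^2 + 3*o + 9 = (o - 3)*(o^2 - 2*o - 3) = (o - 3)*(o + 1)*(o - 3)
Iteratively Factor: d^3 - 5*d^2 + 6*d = (d)*(d^2 - 5*d + 6) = d*(d - 2)*(d - 3)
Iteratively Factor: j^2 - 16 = (j + 4)*(j - 4)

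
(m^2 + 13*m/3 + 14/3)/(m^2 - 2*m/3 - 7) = (m + 2)/(m - 3)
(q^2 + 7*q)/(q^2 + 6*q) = (q + 7)/(q + 6)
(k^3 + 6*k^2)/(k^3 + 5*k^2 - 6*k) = k/(k - 1)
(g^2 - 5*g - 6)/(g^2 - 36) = (g + 1)/(g + 6)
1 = 1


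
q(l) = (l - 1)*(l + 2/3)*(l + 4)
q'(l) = (l - 1)*(l + 2/3) + (l - 1)*(l + 4) + (l + 2/3)*(l + 4)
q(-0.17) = -2.23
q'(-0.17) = -3.16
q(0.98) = -0.16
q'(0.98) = 8.07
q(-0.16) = -2.26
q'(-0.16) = -3.10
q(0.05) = -2.76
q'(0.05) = -1.63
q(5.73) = 294.39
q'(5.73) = 138.52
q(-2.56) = 9.71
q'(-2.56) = -1.11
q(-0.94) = 1.62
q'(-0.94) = -6.24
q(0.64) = -2.18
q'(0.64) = 3.92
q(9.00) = 1005.33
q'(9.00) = 307.00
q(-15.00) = -2522.67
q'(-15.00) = 563.00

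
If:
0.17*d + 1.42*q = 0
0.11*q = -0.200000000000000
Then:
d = 15.19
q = -1.82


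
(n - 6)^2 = n^2 - 12*n + 36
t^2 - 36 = (t - 6)*(t + 6)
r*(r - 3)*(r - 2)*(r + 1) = r^4 - 4*r^3 + r^2 + 6*r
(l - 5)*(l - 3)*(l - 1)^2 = l^4 - 10*l^3 + 32*l^2 - 38*l + 15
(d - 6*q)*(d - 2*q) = d^2 - 8*d*q + 12*q^2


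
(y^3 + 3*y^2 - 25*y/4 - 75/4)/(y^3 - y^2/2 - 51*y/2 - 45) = (y - 5/2)/(y - 6)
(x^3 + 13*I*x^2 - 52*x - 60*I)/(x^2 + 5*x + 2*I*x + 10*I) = (x^2 + 11*I*x - 30)/(x + 5)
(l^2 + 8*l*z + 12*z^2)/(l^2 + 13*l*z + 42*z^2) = (l + 2*z)/(l + 7*z)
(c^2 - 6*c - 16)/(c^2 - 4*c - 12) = (c - 8)/(c - 6)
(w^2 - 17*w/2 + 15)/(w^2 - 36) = (w - 5/2)/(w + 6)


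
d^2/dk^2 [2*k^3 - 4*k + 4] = 12*k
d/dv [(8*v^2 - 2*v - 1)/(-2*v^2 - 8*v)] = (-17*v^2 - v - 2)/(v^2*(v^2 + 8*v + 16))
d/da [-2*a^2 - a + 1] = -4*a - 1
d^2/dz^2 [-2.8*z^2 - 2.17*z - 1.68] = -5.60000000000000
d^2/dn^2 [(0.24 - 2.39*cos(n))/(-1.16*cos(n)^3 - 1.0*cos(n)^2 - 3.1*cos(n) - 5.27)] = (0.0293557901864055*(1 - cos(n)^2)^2*cos(3*n) + 0.161727467512592*(1 - cos(n)^2)^2 + 0.0888913976936109*sin(n)^6 - 0.16961123218812*cos(n)^7 - 0.0224948583803873*cos(n)^6 + 0.00490724475499257*cos(n)^5 + 0.022358853901895*cos(n)^3*cos(3*n) + 0.474960021300174*cos(n)^3 + 0.134621138822652*cos(n)^2*cos(3*n) + 0.375694046687939*cos(n)^2 + 0.125488485152268*cos(n)*cos(3*n) - 0.61435810849804*cos(n) - 0.0427482311861767*cos(3*n) - 0.575879312017752)/(0.185007974481659*cos(n)^3 + 0.159489633173844*cos(n)^2 + 0.494417862838915*cos(n) + 0.840510366826156)^3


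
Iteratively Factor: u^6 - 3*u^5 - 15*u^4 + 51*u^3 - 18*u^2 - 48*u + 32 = (u - 1)*(u^5 - 2*u^4 - 17*u^3 + 34*u^2 + 16*u - 32) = (u - 1)*(u + 1)*(u^4 - 3*u^3 - 14*u^2 + 48*u - 32) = (u - 2)*(u - 1)*(u + 1)*(u^3 - u^2 - 16*u + 16) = (u - 2)*(u - 1)*(u + 1)*(u + 4)*(u^2 - 5*u + 4) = (u - 4)*(u - 2)*(u - 1)*(u + 1)*(u + 4)*(u - 1)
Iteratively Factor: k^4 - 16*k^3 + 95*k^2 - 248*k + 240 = (k - 3)*(k^3 - 13*k^2 + 56*k - 80) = (k - 4)*(k - 3)*(k^2 - 9*k + 20) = (k - 5)*(k - 4)*(k - 3)*(k - 4)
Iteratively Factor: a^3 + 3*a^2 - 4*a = (a + 4)*(a^2 - a) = a*(a + 4)*(a - 1)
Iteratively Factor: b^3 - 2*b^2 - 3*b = (b)*(b^2 - 2*b - 3) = b*(b - 3)*(b + 1)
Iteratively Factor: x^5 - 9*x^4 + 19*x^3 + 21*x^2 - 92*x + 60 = (x - 3)*(x^4 - 6*x^3 + x^2 + 24*x - 20) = (x - 3)*(x - 1)*(x^3 - 5*x^2 - 4*x + 20) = (x - 3)*(x - 2)*(x - 1)*(x^2 - 3*x - 10) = (x - 5)*(x - 3)*(x - 2)*(x - 1)*(x + 2)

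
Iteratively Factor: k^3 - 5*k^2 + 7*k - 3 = (k - 3)*(k^2 - 2*k + 1) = (k - 3)*(k - 1)*(k - 1)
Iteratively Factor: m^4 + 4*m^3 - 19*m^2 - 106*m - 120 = (m + 3)*(m^3 + m^2 - 22*m - 40) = (m - 5)*(m + 3)*(m^2 + 6*m + 8) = (m - 5)*(m + 2)*(m + 3)*(m + 4)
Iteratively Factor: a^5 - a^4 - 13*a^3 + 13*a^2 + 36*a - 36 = (a + 2)*(a^4 - 3*a^3 - 7*a^2 + 27*a - 18) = (a - 1)*(a + 2)*(a^3 - 2*a^2 - 9*a + 18) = (a - 3)*(a - 1)*(a + 2)*(a^2 + a - 6) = (a - 3)*(a - 1)*(a + 2)*(a + 3)*(a - 2)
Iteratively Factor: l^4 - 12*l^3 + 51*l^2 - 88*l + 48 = (l - 4)*(l^3 - 8*l^2 + 19*l - 12) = (l - 4)*(l - 3)*(l^2 - 5*l + 4) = (l - 4)*(l - 3)*(l - 1)*(l - 4)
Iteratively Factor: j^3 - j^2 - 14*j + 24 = (j + 4)*(j^2 - 5*j + 6) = (j - 3)*(j + 4)*(j - 2)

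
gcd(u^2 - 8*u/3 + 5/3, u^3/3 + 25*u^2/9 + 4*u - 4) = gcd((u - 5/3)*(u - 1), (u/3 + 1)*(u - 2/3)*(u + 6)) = 1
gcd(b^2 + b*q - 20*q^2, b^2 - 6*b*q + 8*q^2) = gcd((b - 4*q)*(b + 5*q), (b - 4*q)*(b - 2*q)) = -b + 4*q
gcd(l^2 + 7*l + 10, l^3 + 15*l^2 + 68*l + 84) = l + 2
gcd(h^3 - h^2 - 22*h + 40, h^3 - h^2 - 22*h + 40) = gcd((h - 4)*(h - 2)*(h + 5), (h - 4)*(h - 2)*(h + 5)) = h^3 - h^2 - 22*h + 40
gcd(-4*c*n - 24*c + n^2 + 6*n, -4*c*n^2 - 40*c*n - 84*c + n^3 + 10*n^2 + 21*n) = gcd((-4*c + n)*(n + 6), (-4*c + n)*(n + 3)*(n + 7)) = 4*c - n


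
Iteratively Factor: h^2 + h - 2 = (h - 1)*(h + 2)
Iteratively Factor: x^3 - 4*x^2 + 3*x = (x - 1)*(x^2 - 3*x) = x*(x - 1)*(x - 3)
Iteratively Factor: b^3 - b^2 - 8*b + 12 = (b - 2)*(b^2 + b - 6) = (b - 2)*(b + 3)*(b - 2)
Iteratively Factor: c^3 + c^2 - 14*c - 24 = (c - 4)*(c^2 + 5*c + 6) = (c - 4)*(c + 3)*(c + 2)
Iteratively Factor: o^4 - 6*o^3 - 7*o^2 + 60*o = (o)*(o^3 - 6*o^2 - 7*o + 60) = o*(o - 5)*(o^2 - o - 12) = o*(o - 5)*(o + 3)*(o - 4)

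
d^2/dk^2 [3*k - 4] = 0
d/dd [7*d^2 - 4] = 14*d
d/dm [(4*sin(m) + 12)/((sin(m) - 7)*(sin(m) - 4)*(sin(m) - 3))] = 4*(-2*sin(m)^3 + 5*sin(m)^2 + 84*sin(m) - 267)*cos(m)/((sin(m) - 7)^2*(sin(m) - 4)^2*(sin(m) - 3)^2)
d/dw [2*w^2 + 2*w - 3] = 4*w + 2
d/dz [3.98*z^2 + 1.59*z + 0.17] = 7.96*z + 1.59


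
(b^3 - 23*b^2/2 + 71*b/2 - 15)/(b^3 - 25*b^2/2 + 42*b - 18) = (b - 5)/(b - 6)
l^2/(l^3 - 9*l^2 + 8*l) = l/(l^2 - 9*l + 8)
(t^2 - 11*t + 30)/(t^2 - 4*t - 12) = (t - 5)/(t + 2)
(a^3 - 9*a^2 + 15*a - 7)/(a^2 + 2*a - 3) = (a^2 - 8*a + 7)/(a + 3)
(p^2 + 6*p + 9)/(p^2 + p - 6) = (p + 3)/(p - 2)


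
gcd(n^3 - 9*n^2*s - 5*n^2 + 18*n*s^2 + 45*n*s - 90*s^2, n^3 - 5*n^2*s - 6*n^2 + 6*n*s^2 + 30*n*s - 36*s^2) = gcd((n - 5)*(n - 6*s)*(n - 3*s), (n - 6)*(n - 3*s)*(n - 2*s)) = -n + 3*s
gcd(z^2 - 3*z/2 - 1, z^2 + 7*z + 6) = 1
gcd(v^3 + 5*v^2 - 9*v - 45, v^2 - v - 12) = v + 3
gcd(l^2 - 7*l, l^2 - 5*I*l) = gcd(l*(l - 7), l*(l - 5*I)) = l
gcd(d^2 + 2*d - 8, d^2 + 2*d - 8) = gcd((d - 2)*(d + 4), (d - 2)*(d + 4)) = d^2 + 2*d - 8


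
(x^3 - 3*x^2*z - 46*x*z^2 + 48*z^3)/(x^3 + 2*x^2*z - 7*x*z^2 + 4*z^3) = (x^2 - 2*x*z - 48*z^2)/(x^2 + 3*x*z - 4*z^2)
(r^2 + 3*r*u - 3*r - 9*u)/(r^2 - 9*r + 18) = (r + 3*u)/(r - 6)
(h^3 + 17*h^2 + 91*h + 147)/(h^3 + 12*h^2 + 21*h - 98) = (h + 3)/(h - 2)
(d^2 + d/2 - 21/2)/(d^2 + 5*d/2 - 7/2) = (d - 3)/(d - 1)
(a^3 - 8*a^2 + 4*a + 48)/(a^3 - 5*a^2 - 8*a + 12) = (a - 4)/(a - 1)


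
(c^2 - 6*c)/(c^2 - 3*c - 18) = c/(c + 3)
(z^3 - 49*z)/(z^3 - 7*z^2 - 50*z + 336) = z*(z - 7)/(z^2 - 14*z + 48)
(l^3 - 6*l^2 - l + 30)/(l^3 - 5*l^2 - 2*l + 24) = (l - 5)/(l - 4)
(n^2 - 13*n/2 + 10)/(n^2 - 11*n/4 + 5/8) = 4*(n - 4)/(4*n - 1)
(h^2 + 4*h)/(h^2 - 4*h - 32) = h/(h - 8)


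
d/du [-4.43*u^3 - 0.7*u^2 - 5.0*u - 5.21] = -13.29*u^2 - 1.4*u - 5.0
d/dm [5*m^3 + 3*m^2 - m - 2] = 15*m^2 + 6*m - 1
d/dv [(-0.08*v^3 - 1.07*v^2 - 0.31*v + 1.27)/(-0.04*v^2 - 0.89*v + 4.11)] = (0.0032*v^4 + 0.1424*v^3 - 0.0465000000000001*v^2 - 8.6938*v - 0.1438)/(0.0016*v^4 + 0.0712*v^3 + 0.4633*v^2 - 7.3158*v + 16.8921)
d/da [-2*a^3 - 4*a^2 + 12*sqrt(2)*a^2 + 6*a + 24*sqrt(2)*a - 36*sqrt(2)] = -6*a^2 - 8*a + 24*sqrt(2)*a + 6 + 24*sqrt(2)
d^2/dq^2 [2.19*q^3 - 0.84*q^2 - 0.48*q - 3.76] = 13.14*q - 1.68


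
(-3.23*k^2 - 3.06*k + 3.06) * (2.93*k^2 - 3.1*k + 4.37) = -9.4639*k^4 + 1.0472*k^3 + 4.3367*k^2 - 22.8582*k + 13.3722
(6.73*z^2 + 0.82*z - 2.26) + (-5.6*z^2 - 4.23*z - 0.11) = 1.13*z^2 - 3.41*z - 2.37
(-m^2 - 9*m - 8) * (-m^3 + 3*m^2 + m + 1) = m^5 + 6*m^4 - 20*m^3 - 34*m^2 - 17*m - 8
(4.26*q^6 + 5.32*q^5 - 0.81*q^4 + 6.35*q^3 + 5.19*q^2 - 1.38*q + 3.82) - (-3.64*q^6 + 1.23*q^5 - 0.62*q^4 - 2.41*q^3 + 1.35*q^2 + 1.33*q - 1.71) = 7.9*q^6 + 4.09*q^5 - 0.19*q^4 + 8.76*q^3 + 3.84*q^2 - 2.71*q + 5.53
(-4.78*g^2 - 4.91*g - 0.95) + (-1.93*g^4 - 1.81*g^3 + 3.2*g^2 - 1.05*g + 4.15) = -1.93*g^4 - 1.81*g^3 - 1.58*g^2 - 5.96*g + 3.2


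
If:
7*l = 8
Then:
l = 8/7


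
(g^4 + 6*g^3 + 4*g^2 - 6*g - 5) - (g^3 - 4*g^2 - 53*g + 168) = g^4 + 5*g^3 + 8*g^2 + 47*g - 173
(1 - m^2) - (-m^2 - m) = m + 1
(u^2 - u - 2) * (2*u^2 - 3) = 2*u^4 - 2*u^3 - 7*u^2 + 3*u + 6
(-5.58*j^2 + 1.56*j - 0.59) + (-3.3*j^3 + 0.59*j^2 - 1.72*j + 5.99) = -3.3*j^3 - 4.99*j^2 - 0.16*j + 5.4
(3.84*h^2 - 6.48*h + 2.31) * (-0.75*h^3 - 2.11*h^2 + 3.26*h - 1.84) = -2.88*h^5 - 3.2424*h^4 + 24.4587*h^3 - 33.0645*h^2 + 19.4538*h - 4.2504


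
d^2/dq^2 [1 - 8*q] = 0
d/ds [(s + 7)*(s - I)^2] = (s - I)*(3*s + 14 - I)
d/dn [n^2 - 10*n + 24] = 2*n - 10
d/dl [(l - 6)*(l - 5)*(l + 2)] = 3*l^2 - 18*l + 8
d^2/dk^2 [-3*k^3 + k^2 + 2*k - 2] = 2 - 18*k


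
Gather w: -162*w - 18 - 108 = -162*w - 126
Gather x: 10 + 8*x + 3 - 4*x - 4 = 4*x + 9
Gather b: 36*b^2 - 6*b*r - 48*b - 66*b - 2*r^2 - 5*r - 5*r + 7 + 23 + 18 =36*b^2 + b*(-6*r - 114) - 2*r^2 - 10*r + 48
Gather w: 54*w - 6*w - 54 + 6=48*w - 48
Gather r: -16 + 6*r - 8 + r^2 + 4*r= r^2 + 10*r - 24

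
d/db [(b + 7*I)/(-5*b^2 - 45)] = (-b^2 + 2*b*(b + 7*I) - 9)/(5*(b^2 + 9)^2)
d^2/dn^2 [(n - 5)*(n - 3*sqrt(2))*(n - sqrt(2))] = 6*n - 8*sqrt(2) - 10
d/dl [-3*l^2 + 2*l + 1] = 2 - 6*l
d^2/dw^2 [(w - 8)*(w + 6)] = 2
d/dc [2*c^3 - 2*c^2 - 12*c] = 6*c^2 - 4*c - 12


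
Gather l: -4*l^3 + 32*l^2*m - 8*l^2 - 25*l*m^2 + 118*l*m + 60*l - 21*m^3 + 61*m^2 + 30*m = -4*l^3 + l^2*(32*m - 8) + l*(-25*m^2 + 118*m + 60) - 21*m^3 + 61*m^2 + 30*m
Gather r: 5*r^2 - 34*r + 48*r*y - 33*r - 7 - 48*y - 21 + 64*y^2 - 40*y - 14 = 5*r^2 + r*(48*y - 67) + 64*y^2 - 88*y - 42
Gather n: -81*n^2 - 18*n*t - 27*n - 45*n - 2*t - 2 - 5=-81*n^2 + n*(-18*t - 72) - 2*t - 7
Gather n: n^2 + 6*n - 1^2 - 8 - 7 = n^2 + 6*n - 16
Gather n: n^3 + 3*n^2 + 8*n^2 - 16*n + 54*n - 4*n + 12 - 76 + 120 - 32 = n^3 + 11*n^2 + 34*n + 24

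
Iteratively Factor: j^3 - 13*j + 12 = (j - 1)*(j^2 + j - 12) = (j - 1)*(j + 4)*(j - 3)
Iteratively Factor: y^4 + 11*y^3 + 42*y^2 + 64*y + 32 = (y + 4)*(y^3 + 7*y^2 + 14*y + 8) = (y + 2)*(y + 4)*(y^2 + 5*y + 4) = (y + 2)*(y + 4)^2*(y + 1)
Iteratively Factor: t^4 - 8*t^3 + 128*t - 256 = (t - 4)*(t^3 - 4*t^2 - 16*t + 64) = (t - 4)*(t + 4)*(t^2 - 8*t + 16) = (t - 4)^2*(t + 4)*(t - 4)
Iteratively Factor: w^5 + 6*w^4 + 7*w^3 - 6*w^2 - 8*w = (w)*(w^4 + 6*w^3 + 7*w^2 - 6*w - 8) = w*(w - 1)*(w^3 + 7*w^2 + 14*w + 8) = w*(w - 1)*(w + 1)*(w^2 + 6*w + 8) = w*(w - 1)*(w + 1)*(w + 2)*(w + 4)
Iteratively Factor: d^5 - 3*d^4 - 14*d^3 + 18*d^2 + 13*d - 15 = (d - 1)*(d^4 - 2*d^3 - 16*d^2 + 2*d + 15) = (d - 1)^2*(d^3 - d^2 - 17*d - 15) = (d - 1)^2*(d + 3)*(d^2 - 4*d - 5) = (d - 1)^2*(d + 1)*(d + 3)*(d - 5)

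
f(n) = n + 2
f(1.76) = 3.76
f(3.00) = 5.00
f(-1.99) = 0.01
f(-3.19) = -1.19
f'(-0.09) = 1.00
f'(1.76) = 1.00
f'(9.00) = 1.00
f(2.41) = 4.41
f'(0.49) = 1.00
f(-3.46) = -1.46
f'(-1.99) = 1.00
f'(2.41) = 1.00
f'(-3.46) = 1.00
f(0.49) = 2.49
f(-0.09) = 1.91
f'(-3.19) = 1.00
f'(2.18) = 1.00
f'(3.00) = 1.00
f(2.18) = 4.18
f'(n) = 1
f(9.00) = 11.00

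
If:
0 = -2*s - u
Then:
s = -u/2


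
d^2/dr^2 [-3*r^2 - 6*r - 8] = -6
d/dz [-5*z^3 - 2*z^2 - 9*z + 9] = -15*z^2 - 4*z - 9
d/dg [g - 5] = 1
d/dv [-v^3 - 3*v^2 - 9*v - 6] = -3*v^2 - 6*v - 9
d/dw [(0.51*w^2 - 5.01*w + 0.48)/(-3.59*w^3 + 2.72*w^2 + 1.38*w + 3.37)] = (1.8309*w^4 - 35.9718*w^3 + 19.5006*w^2 + 0.8262*w - 17.5461)/(12.8881*w^6 - 19.5296*w^5 - 2.51*w^4 - 16.6894*w^3 + 20.2372*w^2 + 9.3012*w + 11.3569)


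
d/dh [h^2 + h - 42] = 2*h + 1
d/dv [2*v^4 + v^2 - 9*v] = 8*v^3 + 2*v - 9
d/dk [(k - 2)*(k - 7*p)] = 2*k - 7*p - 2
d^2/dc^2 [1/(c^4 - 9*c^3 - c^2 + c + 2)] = 2*((-6*c^2 + 27*c + 1)*(c^4 - 9*c^3 - c^2 + c + 2) + (4*c^3 - 27*c^2 - 2*c + 1)^2)/(c^4 - 9*c^3 - c^2 + c + 2)^3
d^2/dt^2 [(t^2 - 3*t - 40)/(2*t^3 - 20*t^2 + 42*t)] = (t^6 - 9*t^5 - 213*t^4 + 3173*t^3 - 14520*t^2 + 25200*t - 17640)/(t^3*(t^6 - 30*t^5 + 363*t^4 - 2260*t^3 + 7623*t^2 - 13230*t + 9261))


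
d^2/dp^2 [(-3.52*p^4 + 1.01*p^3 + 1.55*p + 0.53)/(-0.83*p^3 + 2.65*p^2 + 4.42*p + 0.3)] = (-3.5527136788005e-15*p^8 + 2.8421709430404e-14*p^7 + 70.822354*p^6 + 223.998954*p^5 + 442.455234*p^4 + 22.332042*p^3 - 19.530762*p^2 - 31.19106*p - 15.755284)/(0.571787*p^9 - 5.476755*p^8 + 8.351211*p^7 + 39.101105*p^6 - 40.513614*p^5 - 155.03115*p^4 - 107.210188*p^3 - 18.29826*p^2 - 1.1934*p - 0.027)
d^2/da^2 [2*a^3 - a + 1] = 12*a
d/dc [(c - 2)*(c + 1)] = 2*c - 1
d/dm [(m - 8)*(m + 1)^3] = (m + 1)^2*(4*m - 23)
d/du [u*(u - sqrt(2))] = 2*u - sqrt(2)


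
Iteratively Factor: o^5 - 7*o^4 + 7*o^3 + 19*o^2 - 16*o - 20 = (o - 2)*(o^4 - 5*o^3 - 3*o^2 + 13*o + 10) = (o - 2)*(o + 1)*(o^3 - 6*o^2 + 3*o + 10) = (o - 5)*(o - 2)*(o + 1)*(o^2 - o - 2) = (o - 5)*(o - 2)*(o + 1)^2*(o - 2)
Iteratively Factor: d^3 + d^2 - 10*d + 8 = (d - 1)*(d^2 + 2*d - 8) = (d - 2)*(d - 1)*(d + 4)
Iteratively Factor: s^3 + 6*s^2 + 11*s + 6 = (s + 2)*(s^2 + 4*s + 3) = (s + 2)*(s + 3)*(s + 1)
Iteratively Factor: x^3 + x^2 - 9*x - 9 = (x - 3)*(x^2 + 4*x + 3) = (x - 3)*(x + 1)*(x + 3)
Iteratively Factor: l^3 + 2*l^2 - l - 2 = (l + 1)*(l^2 + l - 2) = (l + 1)*(l + 2)*(l - 1)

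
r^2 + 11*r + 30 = (r + 5)*(r + 6)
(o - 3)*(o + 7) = o^2 + 4*o - 21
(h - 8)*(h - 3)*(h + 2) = h^3 - 9*h^2 + 2*h + 48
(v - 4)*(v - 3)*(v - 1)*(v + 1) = v^4 - 7*v^3 + 11*v^2 + 7*v - 12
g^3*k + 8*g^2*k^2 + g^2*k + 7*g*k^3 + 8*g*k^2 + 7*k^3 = (g + k)*(g + 7*k)*(g*k + k)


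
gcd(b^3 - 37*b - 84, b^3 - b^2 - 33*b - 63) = b^2 - 4*b - 21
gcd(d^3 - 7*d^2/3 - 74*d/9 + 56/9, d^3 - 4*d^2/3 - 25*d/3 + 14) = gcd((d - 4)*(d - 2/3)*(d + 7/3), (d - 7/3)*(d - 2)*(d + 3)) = 1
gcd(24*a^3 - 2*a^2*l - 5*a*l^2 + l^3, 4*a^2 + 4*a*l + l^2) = 2*a + l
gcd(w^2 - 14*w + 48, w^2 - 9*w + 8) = w - 8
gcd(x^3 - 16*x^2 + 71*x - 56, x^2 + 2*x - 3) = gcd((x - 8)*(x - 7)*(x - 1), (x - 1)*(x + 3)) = x - 1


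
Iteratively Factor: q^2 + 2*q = (q + 2)*(q)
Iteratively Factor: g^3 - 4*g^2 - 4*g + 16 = (g + 2)*(g^2 - 6*g + 8) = (g - 4)*(g + 2)*(g - 2)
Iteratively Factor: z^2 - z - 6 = (z - 3)*(z + 2)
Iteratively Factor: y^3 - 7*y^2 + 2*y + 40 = (y - 5)*(y^2 - 2*y - 8) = (y - 5)*(y - 4)*(y + 2)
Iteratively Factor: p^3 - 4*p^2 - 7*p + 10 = (p - 1)*(p^2 - 3*p - 10) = (p - 5)*(p - 1)*(p + 2)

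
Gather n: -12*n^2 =-12*n^2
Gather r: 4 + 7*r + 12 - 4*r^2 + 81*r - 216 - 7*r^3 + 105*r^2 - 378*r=-7*r^3 + 101*r^2 - 290*r - 200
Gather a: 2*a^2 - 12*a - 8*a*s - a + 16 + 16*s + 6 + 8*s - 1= 2*a^2 + a*(-8*s - 13) + 24*s + 21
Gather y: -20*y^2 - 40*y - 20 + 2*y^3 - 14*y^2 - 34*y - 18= 2*y^3 - 34*y^2 - 74*y - 38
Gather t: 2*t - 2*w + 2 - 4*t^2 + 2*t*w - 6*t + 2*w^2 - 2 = -4*t^2 + t*(2*w - 4) + 2*w^2 - 2*w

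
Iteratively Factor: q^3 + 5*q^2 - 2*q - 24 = (q - 2)*(q^2 + 7*q + 12) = (q - 2)*(q + 3)*(q + 4)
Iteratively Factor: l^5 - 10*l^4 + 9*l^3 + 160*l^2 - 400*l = (l - 4)*(l^4 - 6*l^3 - 15*l^2 + 100*l) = l*(l - 4)*(l^3 - 6*l^2 - 15*l + 100) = l*(l - 5)*(l - 4)*(l^2 - l - 20) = l*(l - 5)*(l - 4)*(l + 4)*(l - 5)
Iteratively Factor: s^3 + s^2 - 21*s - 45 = (s - 5)*(s^2 + 6*s + 9) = (s - 5)*(s + 3)*(s + 3)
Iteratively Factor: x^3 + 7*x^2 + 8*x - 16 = (x + 4)*(x^2 + 3*x - 4) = (x - 1)*(x + 4)*(x + 4)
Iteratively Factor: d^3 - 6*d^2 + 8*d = (d)*(d^2 - 6*d + 8) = d*(d - 4)*(d - 2)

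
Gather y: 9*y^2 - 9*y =9*y^2 - 9*y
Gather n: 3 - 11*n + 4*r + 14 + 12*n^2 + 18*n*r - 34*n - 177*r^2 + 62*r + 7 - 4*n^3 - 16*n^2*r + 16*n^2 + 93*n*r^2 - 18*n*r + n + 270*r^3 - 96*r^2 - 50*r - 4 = -4*n^3 + n^2*(28 - 16*r) + n*(93*r^2 - 44) + 270*r^3 - 273*r^2 + 16*r + 20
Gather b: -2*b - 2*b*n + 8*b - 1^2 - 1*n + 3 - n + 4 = b*(6 - 2*n) - 2*n + 6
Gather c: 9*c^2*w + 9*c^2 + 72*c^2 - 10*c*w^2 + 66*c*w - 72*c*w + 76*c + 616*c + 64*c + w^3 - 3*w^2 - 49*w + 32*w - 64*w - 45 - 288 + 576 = c^2*(9*w + 81) + c*(-10*w^2 - 6*w + 756) + w^3 - 3*w^2 - 81*w + 243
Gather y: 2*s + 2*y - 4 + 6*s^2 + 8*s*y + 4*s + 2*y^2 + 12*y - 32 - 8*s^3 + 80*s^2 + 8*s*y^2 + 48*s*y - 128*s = -8*s^3 + 86*s^2 - 122*s + y^2*(8*s + 2) + y*(56*s + 14) - 36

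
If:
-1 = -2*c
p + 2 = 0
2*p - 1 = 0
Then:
No Solution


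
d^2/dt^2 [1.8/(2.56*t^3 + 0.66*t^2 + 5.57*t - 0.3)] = (-(27.648*t + 2.376)*(2.56*t^3 + 0.66*t^2 + 5.57*t - 0.3) + 1.8*(7.68*t^2 + 1.32*t + 5.57)*(15.36*t^2 + 2.64*t + 11.14))/(2.56*t^3 + 0.66*t^2 + 5.57*t - 0.3)^3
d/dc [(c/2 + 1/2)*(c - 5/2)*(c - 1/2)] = 3*c^2/2 - 2*c - 7/8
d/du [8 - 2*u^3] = -6*u^2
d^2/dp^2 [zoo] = 0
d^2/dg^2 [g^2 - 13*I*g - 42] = 2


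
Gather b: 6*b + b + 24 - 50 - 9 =7*b - 35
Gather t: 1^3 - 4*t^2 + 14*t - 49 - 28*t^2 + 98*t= -32*t^2 + 112*t - 48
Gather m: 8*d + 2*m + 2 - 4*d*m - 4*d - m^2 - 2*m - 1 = -4*d*m + 4*d - m^2 + 1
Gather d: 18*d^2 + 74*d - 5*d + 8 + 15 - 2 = 18*d^2 + 69*d + 21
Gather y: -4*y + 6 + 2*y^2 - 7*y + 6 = 2*y^2 - 11*y + 12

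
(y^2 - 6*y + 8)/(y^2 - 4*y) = (y - 2)/y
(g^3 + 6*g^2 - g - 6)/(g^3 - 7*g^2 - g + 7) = (g + 6)/(g - 7)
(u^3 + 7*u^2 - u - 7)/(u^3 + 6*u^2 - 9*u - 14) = (u - 1)/(u - 2)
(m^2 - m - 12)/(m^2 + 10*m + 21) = (m - 4)/(m + 7)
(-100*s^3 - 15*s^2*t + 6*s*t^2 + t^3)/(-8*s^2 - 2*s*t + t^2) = (25*s^2 + 10*s*t + t^2)/(2*s + t)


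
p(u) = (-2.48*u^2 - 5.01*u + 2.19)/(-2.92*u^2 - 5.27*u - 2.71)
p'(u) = (-4.96*u - 5.01)/(-2.92*u^2 - 5.27*u - 2.71) + (5.84*u + 5.27)*(-2.48*u^2 - 5.01*u + 2.19)/(-2.92*u^2 - 5.27*u - 2.71)^2 = (-1.5596*u^2 + 26.2312*u + 25.1184)/(8.5264*u^4 + 30.7768*u^3 + 43.5993*u^2 + 28.5634*u + 7.3441)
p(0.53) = 0.18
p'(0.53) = 0.96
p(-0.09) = -1.16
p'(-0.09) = 4.46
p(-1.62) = -2.07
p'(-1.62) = -6.37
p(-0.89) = -14.08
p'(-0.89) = 4.86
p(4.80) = 0.83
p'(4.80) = 0.01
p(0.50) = 0.15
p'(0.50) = 1.03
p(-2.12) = -0.36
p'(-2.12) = -1.73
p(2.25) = 0.74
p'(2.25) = 0.09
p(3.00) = 0.78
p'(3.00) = 0.04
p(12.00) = 0.85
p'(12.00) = 0.00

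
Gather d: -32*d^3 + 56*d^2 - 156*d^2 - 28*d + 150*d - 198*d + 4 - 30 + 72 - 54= -32*d^3 - 100*d^2 - 76*d - 8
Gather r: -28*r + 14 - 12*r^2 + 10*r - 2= -12*r^2 - 18*r + 12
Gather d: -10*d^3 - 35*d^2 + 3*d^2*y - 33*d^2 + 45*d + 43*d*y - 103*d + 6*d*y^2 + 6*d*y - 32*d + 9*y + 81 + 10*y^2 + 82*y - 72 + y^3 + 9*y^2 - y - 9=-10*d^3 + d^2*(3*y - 68) + d*(6*y^2 + 49*y - 90) + y^3 + 19*y^2 + 90*y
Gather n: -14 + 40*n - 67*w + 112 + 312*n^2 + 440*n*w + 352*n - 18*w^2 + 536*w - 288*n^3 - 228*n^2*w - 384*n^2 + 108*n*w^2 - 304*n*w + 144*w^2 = -288*n^3 + n^2*(-228*w - 72) + n*(108*w^2 + 136*w + 392) + 126*w^2 + 469*w + 98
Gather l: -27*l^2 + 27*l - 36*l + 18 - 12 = -27*l^2 - 9*l + 6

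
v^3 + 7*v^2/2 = v^2*(v + 7/2)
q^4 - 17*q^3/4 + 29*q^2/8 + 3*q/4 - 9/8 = (q - 3)*(q - 1)*(q - 3/4)*(q + 1/2)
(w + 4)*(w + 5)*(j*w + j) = j*w^3 + 10*j*w^2 + 29*j*w + 20*j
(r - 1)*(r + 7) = r^2 + 6*r - 7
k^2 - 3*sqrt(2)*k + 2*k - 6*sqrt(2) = (k + 2)*(k - 3*sqrt(2))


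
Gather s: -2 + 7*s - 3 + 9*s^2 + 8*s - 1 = 9*s^2 + 15*s - 6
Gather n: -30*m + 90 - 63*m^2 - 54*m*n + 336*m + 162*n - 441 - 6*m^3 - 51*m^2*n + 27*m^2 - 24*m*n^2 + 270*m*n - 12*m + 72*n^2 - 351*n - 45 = -6*m^3 - 36*m^2 + 294*m + n^2*(72 - 24*m) + n*(-51*m^2 + 216*m - 189) - 396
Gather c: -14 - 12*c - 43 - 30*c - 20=-42*c - 77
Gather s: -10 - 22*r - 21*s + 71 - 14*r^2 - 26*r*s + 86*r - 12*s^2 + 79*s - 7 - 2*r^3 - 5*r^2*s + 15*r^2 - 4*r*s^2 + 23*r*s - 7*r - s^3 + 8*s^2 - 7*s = -2*r^3 + r^2 + 57*r - s^3 + s^2*(-4*r - 4) + s*(-5*r^2 - 3*r + 51) + 54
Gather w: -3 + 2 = -1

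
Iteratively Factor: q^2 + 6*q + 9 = (q + 3)*(q + 3)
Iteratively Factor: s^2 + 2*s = (s + 2)*(s)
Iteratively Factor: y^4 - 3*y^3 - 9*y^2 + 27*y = (y - 3)*(y^3 - 9*y) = (y - 3)^2*(y^2 + 3*y) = (y - 3)^2*(y + 3)*(y)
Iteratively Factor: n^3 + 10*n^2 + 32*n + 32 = (n + 4)*(n^2 + 6*n + 8) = (n + 2)*(n + 4)*(n + 4)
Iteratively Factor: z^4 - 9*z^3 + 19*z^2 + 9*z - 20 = (z - 1)*(z^3 - 8*z^2 + 11*z + 20) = (z - 5)*(z - 1)*(z^2 - 3*z - 4) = (z - 5)*(z - 4)*(z - 1)*(z + 1)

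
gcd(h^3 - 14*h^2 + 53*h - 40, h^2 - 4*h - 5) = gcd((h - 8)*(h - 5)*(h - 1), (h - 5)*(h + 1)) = h - 5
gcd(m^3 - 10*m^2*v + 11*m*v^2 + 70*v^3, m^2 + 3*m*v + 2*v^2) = m + 2*v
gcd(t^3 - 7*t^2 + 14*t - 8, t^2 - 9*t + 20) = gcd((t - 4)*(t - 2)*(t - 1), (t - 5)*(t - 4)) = t - 4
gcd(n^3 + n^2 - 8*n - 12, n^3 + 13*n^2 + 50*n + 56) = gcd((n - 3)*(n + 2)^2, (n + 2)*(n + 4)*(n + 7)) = n + 2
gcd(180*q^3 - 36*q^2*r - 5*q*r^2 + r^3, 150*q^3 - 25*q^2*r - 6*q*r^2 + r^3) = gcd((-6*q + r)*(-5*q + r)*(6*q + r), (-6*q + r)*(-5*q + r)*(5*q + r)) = 30*q^2 - 11*q*r + r^2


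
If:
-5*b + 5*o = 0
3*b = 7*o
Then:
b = 0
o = 0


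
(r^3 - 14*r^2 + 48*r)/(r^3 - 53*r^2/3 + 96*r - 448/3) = 3*r*(r - 6)/(3*r^2 - 29*r + 56)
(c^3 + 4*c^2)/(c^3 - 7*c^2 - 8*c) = c*(c + 4)/(c^2 - 7*c - 8)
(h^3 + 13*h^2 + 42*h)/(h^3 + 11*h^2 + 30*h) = (h + 7)/(h + 5)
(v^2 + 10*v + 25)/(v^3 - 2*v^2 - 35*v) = (v + 5)/(v*(v - 7))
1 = 1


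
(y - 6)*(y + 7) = y^2 + y - 42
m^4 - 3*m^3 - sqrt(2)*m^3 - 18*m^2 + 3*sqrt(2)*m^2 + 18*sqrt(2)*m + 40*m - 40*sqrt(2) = (m - 5)*(m - 2)*(m + 4)*(m - sqrt(2))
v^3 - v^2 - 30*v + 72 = (v - 4)*(v - 3)*(v + 6)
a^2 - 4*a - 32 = (a - 8)*(a + 4)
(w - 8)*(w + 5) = w^2 - 3*w - 40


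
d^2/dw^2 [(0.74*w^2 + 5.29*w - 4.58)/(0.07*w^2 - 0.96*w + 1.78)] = (0.151298*w^3 - 0.687876*w^2 - 2.108148*w + 15.467816)/(0.000343*w^6 - 0.014112*w^5 + 0.219702*w^4 - 1.602432*w^3 + 5.586708*w^2 - 9.124992*w + 5.639752)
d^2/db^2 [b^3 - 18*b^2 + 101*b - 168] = 6*b - 36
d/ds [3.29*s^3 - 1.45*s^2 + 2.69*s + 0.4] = 9.87*s^2 - 2.9*s + 2.69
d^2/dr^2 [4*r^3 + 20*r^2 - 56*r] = 24*r + 40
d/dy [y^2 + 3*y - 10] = 2*y + 3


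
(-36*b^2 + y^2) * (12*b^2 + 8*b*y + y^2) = -432*b^4 - 288*b^3*y - 24*b^2*y^2 + 8*b*y^3 + y^4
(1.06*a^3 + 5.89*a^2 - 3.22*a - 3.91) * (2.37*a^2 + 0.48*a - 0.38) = 2.5122*a^5 + 14.4681*a^4 - 5.207*a^3 - 13.0505*a^2 - 0.6532*a + 1.4858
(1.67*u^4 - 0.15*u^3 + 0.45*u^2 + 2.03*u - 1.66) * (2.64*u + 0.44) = 4.4088*u^5 + 0.3388*u^4 + 1.122*u^3 + 5.5572*u^2 - 3.4892*u - 0.7304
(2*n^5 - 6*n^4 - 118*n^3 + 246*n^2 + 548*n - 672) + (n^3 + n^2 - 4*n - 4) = 2*n^5 - 6*n^4 - 117*n^3 + 247*n^2 + 544*n - 676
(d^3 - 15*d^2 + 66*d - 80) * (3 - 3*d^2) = -3*d^5 + 45*d^4 - 195*d^3 + 195*d^2 + 198*d - 240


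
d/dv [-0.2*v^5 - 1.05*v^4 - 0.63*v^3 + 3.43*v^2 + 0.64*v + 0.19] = -1.0*v^4 - 4.2*v^3 - 1.89*v^2 + 6.86*v + 0.64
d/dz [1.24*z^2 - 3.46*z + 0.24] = 2.48*z - 3.46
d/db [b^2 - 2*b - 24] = 2*b - 2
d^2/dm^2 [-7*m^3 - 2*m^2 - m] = -42*m - 4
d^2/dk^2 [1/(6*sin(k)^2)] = (cos(2*k) + 2)/(3*sin(k)^4)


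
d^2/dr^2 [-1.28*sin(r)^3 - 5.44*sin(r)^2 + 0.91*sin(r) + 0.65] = 0.0500000000000007*sin(r) - 2.88*sin(3*r) - 10.88*cos(2*r)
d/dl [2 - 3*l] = -3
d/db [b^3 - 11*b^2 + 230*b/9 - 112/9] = 3*b^2 - 22*b + 230/9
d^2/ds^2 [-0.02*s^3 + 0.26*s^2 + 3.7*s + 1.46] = 0.52 - 0.12*s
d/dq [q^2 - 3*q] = 2*q - 3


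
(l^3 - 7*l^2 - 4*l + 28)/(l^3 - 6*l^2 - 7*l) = (l^2 - 4)/(l*(l + 1))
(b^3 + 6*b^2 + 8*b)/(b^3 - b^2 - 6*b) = (b + 4)/(b - 3)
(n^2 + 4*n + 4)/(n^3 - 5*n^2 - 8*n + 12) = (n + 2)/(n^2 - 7*n + 6)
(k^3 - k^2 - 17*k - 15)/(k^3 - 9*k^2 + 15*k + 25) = (k + 3)/(k - 5)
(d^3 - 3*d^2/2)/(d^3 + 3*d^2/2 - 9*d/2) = d/(d + 3)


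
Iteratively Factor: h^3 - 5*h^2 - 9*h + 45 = (h + 3)*(h^2 - 8*h + 15) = (h - 3)*(h + 3)*(h - 5)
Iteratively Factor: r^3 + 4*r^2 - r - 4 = (r + 1)*(r^2 + 3*r - 4) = (r + 1)*(r + 4)*(r - 1)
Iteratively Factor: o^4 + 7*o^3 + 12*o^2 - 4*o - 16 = (o + 4)*(o^3 + 3*o^2 - 4) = (o + 2)*(o + 4)*(o^2 + o - 2) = (o - 1)*(o + 2)*(o + 4)*(o + 2)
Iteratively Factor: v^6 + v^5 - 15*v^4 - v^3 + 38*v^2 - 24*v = (v + 2)*(v^5 - v^4 - 13*v^3 + 25*v^2 - 12*v) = (v - 3)*(v + 2)*(v^4 + 2*v^3 - 7*v^2 + 4*v) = v*(v - 3)*(v + 2)*(v^3 + 2*v^2 - 7*v + 4) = v*(v - 3)*(v - 1)*(v + 2)*(v^2 + 3*v - 4) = v*(v - 3)*(v - 1)^2*(v + 2)*(v + 4)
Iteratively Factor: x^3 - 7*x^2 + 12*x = (x)*(x^2 - 7*x + 12) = x*(x - 4)*(x - 3)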